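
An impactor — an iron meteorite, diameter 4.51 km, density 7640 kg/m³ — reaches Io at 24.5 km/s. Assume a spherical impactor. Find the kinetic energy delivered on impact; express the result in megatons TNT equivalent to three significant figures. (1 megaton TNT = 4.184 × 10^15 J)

E ≈ 2.63 × 10^7 Mt TNT

d = 4510 m; v = 24500 m/s.
Mass m = (π/6) ρ d³ = (π/6) × 7640 × (4510)³ = 3.670 × 10^14 kg
E = ½ m v² = 0.5 × 3.670 × 10^14 × (24500)² = 1.101 × 10^23 J
   = 1.101 × 10^23 / 4.184×10^15 = 2.631 × 10^7 Mt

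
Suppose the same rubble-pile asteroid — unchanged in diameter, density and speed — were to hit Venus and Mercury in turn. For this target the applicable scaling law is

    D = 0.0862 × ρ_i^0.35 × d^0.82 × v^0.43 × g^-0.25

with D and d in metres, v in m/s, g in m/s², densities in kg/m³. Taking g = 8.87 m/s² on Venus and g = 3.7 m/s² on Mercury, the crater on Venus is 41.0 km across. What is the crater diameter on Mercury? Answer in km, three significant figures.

All impactor-dependent factors cancel in the ratio, leaving D_Mercury/D_Venus = (g_Mercury/g_Venus)^-0.25.
(3.7/8.87)^-0.25 = 0.4171^-0.25 = 1.244
D_Mercury = 1.244 × 41.0 km = 51.0 km

D ≈ 51.0 km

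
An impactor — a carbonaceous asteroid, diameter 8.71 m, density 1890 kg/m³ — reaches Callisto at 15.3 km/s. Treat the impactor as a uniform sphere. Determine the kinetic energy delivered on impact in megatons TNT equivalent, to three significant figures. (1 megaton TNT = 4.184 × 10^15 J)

E ≈ 0.0183 Mt TNT

v = 15300 m/s.
Mass m = (π/6) ρ d³ = (π/6) × 1890 × (8.71)³ = 6.539 × 10^5 kg
E = ½ m v² = 0.5 × 6.539 × 10^5 × (15300)² = 7.654 × 10^13 J
   = 7.654 × 10^13 / 4.184×10^15 = 0.01829 Mt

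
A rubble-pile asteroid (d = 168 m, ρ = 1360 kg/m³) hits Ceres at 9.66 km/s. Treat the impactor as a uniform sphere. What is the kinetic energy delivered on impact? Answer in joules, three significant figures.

v = 9660 m/s.
Mass m = (π/6) ρ d³ = (π/6) × 1360 × (168)³ = 3.376 × 10^9 kg
E = ½ m v² = 0.5 × 3.376 × 10^9 × (9660)² = 1.575 × 10^17 J

E ≈ 1.58 × 10^17 J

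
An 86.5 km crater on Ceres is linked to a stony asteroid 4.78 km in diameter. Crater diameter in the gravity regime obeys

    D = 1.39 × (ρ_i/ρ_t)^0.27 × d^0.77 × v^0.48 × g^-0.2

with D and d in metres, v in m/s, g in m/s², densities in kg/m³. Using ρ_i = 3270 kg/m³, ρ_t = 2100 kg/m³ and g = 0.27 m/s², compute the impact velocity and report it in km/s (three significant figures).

v ≈ 5.50 km/s

Rearranging for v: v = [D / (1.39 · (3270/2100)^0.27 · 4780^0.77 · 0.27^-0.2)]^(1/0.48).
D = 86500 m.
(3270/2100)^0.27 = 1.127
4780^0.77 = 681.0
0.27^-0.2 = 1.299
Denominator = 1.39 × 1.127 × 681.0 × 1.299 = 1386
D / 1386 = 86500 / 1386 = 62.41
v = 62.41^(1/0.48) = 62.41^2.0833 = 5496 m/s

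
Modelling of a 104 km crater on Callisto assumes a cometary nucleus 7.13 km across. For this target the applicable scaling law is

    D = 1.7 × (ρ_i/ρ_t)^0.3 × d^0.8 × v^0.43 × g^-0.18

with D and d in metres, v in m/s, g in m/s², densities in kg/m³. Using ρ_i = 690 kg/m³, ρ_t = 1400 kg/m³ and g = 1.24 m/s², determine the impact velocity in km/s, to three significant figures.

v ≈ 16.5 km/s

Rearranging for v: v = [D / (1.7 · (690/1400)^0.3 · 7130^0.8 · 1.24^-0.18)]^(1/0.43).
D = 104000 m.
(690/1400)^0.3 = 0.8088
7130^0.8 = 1209
1.24^-0.18 = 0.9620
Denominator = 1.7 × 0.8088 × 1209 × 0.9620 = 1599
D / 1599 = 104000 / 1599 = 65.04
v = 65.04^(1/0.43) = 65.04^2.3256 = 16471 m/s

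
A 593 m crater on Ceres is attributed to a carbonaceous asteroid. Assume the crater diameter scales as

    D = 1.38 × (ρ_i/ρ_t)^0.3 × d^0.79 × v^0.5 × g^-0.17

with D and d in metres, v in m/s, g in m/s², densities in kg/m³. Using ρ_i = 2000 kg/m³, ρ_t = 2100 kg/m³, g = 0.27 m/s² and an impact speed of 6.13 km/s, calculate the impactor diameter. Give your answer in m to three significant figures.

Rearranging for d: d = [D / (1.38 · (2000/2100)^0.3 · 6130^0.5 · 0.27^-0.17)]^(1/0.79).
(2000/2100)^0.3 = 0.9855
6130^0.5 = 78.29
0.27^-0.17 = 1.249
Denominator = 1.38 × 0.9855 × 78.29 × 1.249 = 133.0
D / 133.0 = 593 / 133.0 = 4.459
d = 4.459^(1/0.79) = 4.459^1.2658 = 6.634 m

d ≈ 6.63 m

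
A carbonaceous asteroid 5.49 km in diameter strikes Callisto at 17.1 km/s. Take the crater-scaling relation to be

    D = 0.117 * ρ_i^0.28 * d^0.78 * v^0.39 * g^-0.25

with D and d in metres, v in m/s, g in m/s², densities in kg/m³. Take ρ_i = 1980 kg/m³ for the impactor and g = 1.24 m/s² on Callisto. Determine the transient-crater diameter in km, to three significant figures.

In SI units: d = 5490 m, v = 17100 m/s.
ρ_i^0.28 = 1980^0.28 = 8.377
d^0.78 = 5490^0.78 = 825.8
v^0.39 = 17100^0.39 = 44.76
g^-0.25 = 1.24^-0.25 = 0.9476
D = 0.117 × 8.377 × 825.8 × 44.76 × 0.9476 = 34329 m
   = 34.33 km

D ≈ 34.3 km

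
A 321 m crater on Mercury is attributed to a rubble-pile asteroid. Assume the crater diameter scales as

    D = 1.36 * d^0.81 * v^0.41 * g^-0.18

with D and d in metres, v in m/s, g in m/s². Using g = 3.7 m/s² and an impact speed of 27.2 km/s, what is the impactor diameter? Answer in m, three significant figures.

d ≈ 6.47 m

Rearranging for d: d = [D / (1.36 · 27200^0.41 · 3.7^-0.18)]^(1/0.81).
27200^0.41 = 65.79
3.7^-0.18 = 0.7902
Denominator = 1.36 × 65.79 × 0.7902 = 70.70
D / 70.70 = 321 / 70.70 = 4.540
d = 4.540^(1/0.81) = 4.540^1.2346 = 6.474 m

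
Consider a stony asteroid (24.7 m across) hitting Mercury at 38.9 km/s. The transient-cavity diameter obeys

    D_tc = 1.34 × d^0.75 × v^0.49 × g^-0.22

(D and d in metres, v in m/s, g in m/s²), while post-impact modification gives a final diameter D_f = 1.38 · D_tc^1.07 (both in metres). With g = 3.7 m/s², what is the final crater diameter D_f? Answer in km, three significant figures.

v = 38900 m/s.
d^0.75 = 24.7^0.75 = 11.08
v^0.49 = 38900^0.49 = 177.4
g^-0.22 = 3.7^-0.22 = 0.7499
D_tc = 1.34 × 11.08 × 177.4 × 0.7499 = 1975 m
D_f = 1.38 × (1975)^1.07 = 4636 m
     = 4.636 km

D_f ≈ 4.64 km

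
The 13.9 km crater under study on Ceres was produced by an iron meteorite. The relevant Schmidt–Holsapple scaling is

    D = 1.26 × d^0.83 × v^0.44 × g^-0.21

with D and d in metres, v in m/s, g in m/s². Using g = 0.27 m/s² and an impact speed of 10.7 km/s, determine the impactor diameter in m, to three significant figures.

d ≈ 390 m

Rearranging for d: d = [D / (1.26 · 10700^0.44 · 0.27^-0.21)]^(1/0.83).
D = 13900 m.
10700^0.44 = 59.28
0.27^-0.21 = 1.316
Denominator = 1.26 × 59.28 × 1.316 = 98.30
D / 98.30 = 13900 / 98.30 = 141.4
d = 141.4^(1/0.83) = 141.4^1.2048 = 389.8 m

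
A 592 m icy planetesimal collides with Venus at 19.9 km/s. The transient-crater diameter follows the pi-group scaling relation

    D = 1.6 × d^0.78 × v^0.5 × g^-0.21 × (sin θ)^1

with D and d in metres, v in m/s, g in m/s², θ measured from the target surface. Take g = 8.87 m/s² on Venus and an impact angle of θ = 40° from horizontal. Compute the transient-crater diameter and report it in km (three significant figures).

D ≈ 13.3 km

In SI units: v = 19900 m/s.
d^0.78 = 592^0.78 = 145.3
v^0.5 = 19900^0.5 = 141.1
g^-0.21 = 8.87^-0.21 = 0.6323
(sin 40°)^1 = 0.6428^1 = 0.6428
D = 1.6 × 145.3 × 141.1 × 0.6323 × 0.6428 = 13333 m
   = 13.33 km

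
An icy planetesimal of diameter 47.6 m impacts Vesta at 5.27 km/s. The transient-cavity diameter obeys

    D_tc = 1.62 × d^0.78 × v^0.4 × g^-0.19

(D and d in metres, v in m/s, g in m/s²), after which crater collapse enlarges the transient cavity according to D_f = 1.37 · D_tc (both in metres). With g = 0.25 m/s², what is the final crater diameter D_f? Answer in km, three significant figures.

v = 5270 m/s.
d^0.78 = 47.6^0.78 = 20.35
v^0.4 = 5270^0.4 = 30.81
g^-0.19 = 0.25^-0.19 = 1.301
D_tc = 1.62 × 20.35 × 30.81 × 1.301 = 1321 m
D_f = 1.37 × 1321 = 1810 m
     = 1.810 km

D_f ≈ 1.81 km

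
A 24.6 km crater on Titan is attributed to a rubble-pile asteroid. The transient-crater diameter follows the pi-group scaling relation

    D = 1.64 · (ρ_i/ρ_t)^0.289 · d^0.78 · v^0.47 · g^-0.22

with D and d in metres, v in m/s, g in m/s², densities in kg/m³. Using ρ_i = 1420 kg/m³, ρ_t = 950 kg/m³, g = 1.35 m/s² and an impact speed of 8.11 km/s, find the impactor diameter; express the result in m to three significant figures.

Rearranging for d: d = [D / (1.64 · (1420/950)^0.289 · 8110^0.47 · 1.35^-0.22)]^(1/0.78).
D = 24600 m.
(1420/950)^0.289 = 1.123
8110^0.47 = 68.74
1.35^-0.22 = 0.9361
Denominator = 1.64 × 1.123 × 68.74 × 0.9361 = 118.5
D / 118.5 = 24600 / 118.5 = 207.6
d = 207.6^(1/0.78) = 207.6^1.2821 = 935.2 m

d ≈ 935 m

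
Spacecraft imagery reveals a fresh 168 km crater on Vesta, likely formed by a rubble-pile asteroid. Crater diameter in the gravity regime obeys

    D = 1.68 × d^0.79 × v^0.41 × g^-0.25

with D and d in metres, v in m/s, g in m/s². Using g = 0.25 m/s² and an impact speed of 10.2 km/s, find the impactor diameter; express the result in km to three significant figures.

d ≈ 11.4 km

Rearranging for d: d = [D / (1.68 · 10200^0.41 · 0.25^-0.25)]^(1/0.79).
D = 168000 m.
10200^0.41 = 44.01
0.25^-0.25 = 1.414
Denominator = 1.68 × 44.01 × 1.414 = 104.5
D / 104.5 = 168000 / 104.5 = 1608
d = 1608^(1/0.79) = 1608^1.2658 = 11442 m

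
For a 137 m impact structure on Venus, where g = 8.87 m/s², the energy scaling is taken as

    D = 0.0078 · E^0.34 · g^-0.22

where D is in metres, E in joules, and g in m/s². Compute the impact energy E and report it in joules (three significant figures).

E ≈ 1.25 × 10^13 J

Rearranging: E = [D / (0.0078 · g^-0.22)]^(1/0.34).
g^-0.22 = 8.87^-0.22 = 0.6187
D / (0.0078 × 0.6187) = 137 / (4.826 × 10^-3) = 2.839 × 10^4
E = (2.839 × 10^4)^2.9412 = 1.252 × 10^13 J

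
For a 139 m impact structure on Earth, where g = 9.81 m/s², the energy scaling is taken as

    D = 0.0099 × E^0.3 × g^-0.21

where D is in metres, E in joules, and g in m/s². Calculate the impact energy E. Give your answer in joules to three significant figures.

Rearranging: E = [D / (0.0099 · g^-0.21)]^(1/0.3).
g^-0.21 = 9.81^-0.21 = 0.6191
D / (0.0099 × 0.6191) = 139 / (6.129 × 10^-3) = 2.268 × 10^4
E = (2.268 × 10^4)^3.3333 = 3.301 × 10^14 J

E ≈ 3.30 × 10^14 J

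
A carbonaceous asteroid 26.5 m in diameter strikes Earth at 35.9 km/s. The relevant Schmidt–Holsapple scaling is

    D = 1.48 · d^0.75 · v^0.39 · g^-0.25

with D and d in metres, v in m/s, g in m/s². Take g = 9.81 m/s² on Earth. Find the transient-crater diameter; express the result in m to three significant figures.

D ≈ 584 m

In SI units: v = 35900 m/s.
d^0.75 = 26.5^0.75 = 11.68
v^0.39 = 35900^0.39 = 59.77
g^-0.25 = 9.81^-0.25 = 0.5650
D = 1.48 × 11.68 × 59.77 × 0.5650 = 583.8 m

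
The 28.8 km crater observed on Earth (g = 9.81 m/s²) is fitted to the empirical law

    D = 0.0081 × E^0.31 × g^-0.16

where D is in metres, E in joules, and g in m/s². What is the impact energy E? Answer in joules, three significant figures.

Rearranging: E = [D / (0.0081 · g^-0.16)]^(1/0.31).
D = 28800 m.
g^-0.16 = 9.81^-0.16 = 0.6940
D / (0.0081 × 0.6940) = 28800 / (5.621 × 10^-3) = 5.124 × 10^6
E = (5.124 × 10^6)^3.2258 = 4.404 × 10^21 J

E ≈ 4.40 × 10^21 J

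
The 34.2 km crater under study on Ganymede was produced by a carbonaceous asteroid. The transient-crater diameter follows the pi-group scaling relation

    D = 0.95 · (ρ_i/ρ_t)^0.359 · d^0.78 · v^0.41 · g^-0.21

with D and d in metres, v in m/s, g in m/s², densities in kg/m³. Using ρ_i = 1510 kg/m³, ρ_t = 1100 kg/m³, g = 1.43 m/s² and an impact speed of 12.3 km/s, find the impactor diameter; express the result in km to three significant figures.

d ≈ 4.68 km

Rearranging for d: d = [D / (0.95 · (1510/1100)^0.359 · 12300^0.41 · 1.43^-0.21)]^(1/0.78).
D = 34200 m.
(1510/1100)^0.359 = 1.120
12300^0.41 = 47.52
1.43^-0.21 = 0.9276
Denominator = 0.95 × 1.120 × 47.52 × 0.9276 = 46.90
D / 46.90 = 34200 / 46.90 = 729.2
d = 729.2^(1/0.78) = 729.2^1.2821 = 4682 m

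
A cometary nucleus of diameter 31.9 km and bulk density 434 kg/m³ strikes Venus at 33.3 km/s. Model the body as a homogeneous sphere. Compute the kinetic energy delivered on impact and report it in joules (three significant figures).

d = 31900 m; v = 33300 m/s.
Mass m = (π/6) ρ d³ = (π/6) × 434 × (31900)³ = 7.377 × 10^15 kg
E = ½ m v² = 0.5 × 7.377 × 10^15 × (33300)² = 4.090 × 10^24 J

E ≈ 4.09 × 10^24 J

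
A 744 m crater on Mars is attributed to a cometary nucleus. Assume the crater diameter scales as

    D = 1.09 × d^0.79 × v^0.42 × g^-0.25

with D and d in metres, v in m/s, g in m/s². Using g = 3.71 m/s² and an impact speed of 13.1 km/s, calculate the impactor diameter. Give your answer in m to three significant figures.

d ≈ 37.9 m

Rearranging for d: d = [D / (1.09 · 13100^0.42 · 3.71^-0.25)]^(1/0.79).
13100^0.42 = 53.61
3.71^-0.25 = 0.7205
Denominator = 1.09 × 53.61 × 0.7205 = 42.10
D / 42.10 = 744 / 42.10 = 17.67
d = 17.67^(1/0.79) = 17.67^1.2658 = 37.91 m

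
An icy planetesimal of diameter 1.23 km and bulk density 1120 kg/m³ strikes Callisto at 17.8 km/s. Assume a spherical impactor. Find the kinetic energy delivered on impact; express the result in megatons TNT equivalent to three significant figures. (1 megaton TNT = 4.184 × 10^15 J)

E ≈ 41300 Mt TNT

d = 1230 m; v = 17800 m/s.
Mass m = (π/6) ρ d³ = (π/6) × 1120 × (1230)³ = 1.091 × 10^12 kg
E = ½ m v² = 0.5 × 1.091 × 10^12 × (17800)² = 1.728 × 10^20 J
   = 1.728 × 10^20 / 4.184×10^15 = 41300 Mt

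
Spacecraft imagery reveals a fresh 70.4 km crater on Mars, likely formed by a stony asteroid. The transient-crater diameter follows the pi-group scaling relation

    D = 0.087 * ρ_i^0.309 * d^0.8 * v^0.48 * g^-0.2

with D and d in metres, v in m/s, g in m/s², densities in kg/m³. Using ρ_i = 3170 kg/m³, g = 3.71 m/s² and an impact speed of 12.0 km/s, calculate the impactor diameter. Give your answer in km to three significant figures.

d ≈ 5.34 km

Rearranging for d: d = [D / (0.087 · 3170^0.309 · 12000^0.48 · 3.71^-0.2)]^(1/0.8).
D = 70400 m.
3170^0.309 = 12.07
12000^0.48 = 90.78
3.71^-0.2 = 0.7694
Denominator = 0.087 × 12.07 × 90.78 × 0.7694 = 73.34
D / 73.34 = 70400 / 73.34 = 959.9
d = 959.9^(1/0.8) = 959.9^1.25 = 5343 m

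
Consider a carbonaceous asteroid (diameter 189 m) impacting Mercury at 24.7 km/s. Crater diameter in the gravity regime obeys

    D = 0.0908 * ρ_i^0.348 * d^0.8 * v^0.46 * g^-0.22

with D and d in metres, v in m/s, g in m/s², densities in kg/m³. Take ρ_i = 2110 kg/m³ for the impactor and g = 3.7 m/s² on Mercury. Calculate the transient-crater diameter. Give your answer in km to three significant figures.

In SI units: v = 24700 m/s.
ρ_i^0.348 = 2110^0.348 = 14.35
d^0.8 = 189^0.8 = 66.25
v^0.46 = 24700^0.46 = 104.9
g^-0.22 = 3.7^-0.22 = 0.7499
D = 0.0908 × 14.35 × 66.25 × 104.9 × 0.7499 = 6791 m
   = 6.791 km

D ≈ 6.79 km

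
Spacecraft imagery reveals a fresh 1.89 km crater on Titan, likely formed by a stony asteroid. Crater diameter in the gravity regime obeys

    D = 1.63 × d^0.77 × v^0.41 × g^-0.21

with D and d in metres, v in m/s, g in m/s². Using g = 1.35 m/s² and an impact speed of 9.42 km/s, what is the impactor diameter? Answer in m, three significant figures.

d ≈ 79.3 m

Rearranging for d: d = [D / (1.63 · 9420^0.41 · 1.35^-0.21)]^(1/0.77).
D = 1890 m.
9420^0.41 = 42.60
1.35^-0.21 = 0.9389
Denominator = 1.63 × 42.60 × 0.9389 = 65.20
D / 65.20 = 1890 / 65.20 = 28.99
d = 28.99^(1/0.77) = 28.99^1.2987 = 79.25 m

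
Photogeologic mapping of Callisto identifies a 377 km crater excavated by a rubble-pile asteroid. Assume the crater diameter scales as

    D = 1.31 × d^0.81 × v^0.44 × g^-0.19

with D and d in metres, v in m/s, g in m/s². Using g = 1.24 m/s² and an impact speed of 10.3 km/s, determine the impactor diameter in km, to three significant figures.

d ≈ 38.2 km

Rearranging for d: d = [D / (1.31 · 10300^0.44 · 1.24^-0.19)]^(1/0.81).
D = 377000 m.
10300^0.44 = 58.30
1.24^-0.19 = 0.9600
Denominator = 1.31 × 58.30 × 0.9600 = 73.32
D / 73.32 = 377000 / 73.32 = 5142
d = 5142^(1/0.81) = 5142^1.2346 = 38174 m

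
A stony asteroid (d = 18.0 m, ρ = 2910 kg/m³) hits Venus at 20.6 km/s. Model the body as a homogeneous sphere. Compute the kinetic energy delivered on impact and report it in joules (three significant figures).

v = 20600 m/s.
Mass m = (π/6) ρ d³ = (π/6) × 2910 × (18)³ = 8.886 × 10^6 kg
E = ½ m v² = 0.5 × 8.886 × 10^6 × (20600)² = 1.885 × 10^15 J

E ≈ 1.89 × 10^15 J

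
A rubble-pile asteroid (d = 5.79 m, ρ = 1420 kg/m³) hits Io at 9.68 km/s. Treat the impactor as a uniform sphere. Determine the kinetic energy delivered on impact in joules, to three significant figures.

v = 9680 m/s.
Mass m = (π/6) ρ d³ = (π/6) × 1420 × (5.79)³ = 1.443 × 10^5 kg
E = ½ m v² = 0.5 × 1.443 × 10^5 × (9680)² = 6.761 × 10^12 J

E ≈ 6.76 × 10^12 J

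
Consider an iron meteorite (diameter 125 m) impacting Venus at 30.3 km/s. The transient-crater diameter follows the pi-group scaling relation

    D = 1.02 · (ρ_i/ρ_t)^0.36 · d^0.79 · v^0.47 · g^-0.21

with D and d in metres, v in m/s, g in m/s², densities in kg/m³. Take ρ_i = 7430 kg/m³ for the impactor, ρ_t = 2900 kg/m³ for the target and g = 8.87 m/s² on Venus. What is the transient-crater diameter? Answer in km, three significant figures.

In SI units: v = 30300 m/s.
(ρ_i/ρ_t)^0.36 = (7430/2900)^0.36 = 1.403
d^0.79 = 125^0.79 = 45.35
v^0.47 = 30300^0.47 = 127.7
g^-0.21 = 8.87^-0.21 = 0.6323
D = 1.02 × 1.403 × 45.35 × 127.7 × 0.6323 = 5240 m
   = 5.240 km

D ≈ 5.24 km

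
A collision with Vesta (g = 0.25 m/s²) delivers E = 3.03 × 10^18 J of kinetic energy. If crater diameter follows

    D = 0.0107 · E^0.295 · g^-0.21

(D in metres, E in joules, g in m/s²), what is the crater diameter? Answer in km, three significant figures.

D ≈ 4.05 km

E^0.295 = (3.03 × 10^18)^0.295 = 2.832 × 10^5
g^-0.21 = 0.25^-0.21 = 1.338
D = 0.0107 × 2.832 × 10^5 × 1.338 = 4054 m
   = 4.054 km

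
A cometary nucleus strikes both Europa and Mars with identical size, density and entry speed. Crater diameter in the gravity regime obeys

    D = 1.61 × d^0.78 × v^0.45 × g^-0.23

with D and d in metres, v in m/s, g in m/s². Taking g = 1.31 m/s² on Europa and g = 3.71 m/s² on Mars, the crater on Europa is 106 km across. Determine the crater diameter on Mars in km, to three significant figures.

D ≈ 83.4 km

All impactor-dependent factors cancel in the ratio, leaving D_Mars/D_Europa = (g_Mars/g_Europa)^-0.23.
(3.71/1.31)^-0.23 = 2.832^-0.23 = 0.7871
D_Mars = 0.7871 × 106 km = 83.4 km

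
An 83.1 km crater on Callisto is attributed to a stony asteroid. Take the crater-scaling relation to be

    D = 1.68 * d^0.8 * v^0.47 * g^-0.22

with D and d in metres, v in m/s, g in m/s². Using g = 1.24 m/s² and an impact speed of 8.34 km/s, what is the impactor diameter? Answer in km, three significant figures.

Rearranging for d: d = [D / (1.68 · 8340^0.47 · 1.24^-0.22)]^(1/0.8).
D = 83100 m.
8340^0.47 = 69.65
1.24^-0.22 = 0.9538
Denominator = 1.68 × 69.65 × 0.9538 = 111.6
D / 111.6 = 83100 / 111.6 = 744.6
d = 744.6^(1/0.8) = 744.6^1.25 = 3890 m

d ≈ 3.89 km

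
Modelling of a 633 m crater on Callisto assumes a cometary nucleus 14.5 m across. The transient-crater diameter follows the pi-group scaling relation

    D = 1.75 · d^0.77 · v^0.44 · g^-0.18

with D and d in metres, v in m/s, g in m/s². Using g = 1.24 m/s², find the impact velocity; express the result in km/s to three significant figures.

v ≈ 6.61 km/s

Rearranging for v: v = [D / (1.75 · 14.5^0.77 · 1.24^-0.18)]^(1/0.44).
14.5^0.77 = 7.839
1.24^-0.18 = 0.9620
Denominator = 1.75 × 7.839 × 0.9620 = 13.20
D / 13.20 = 633 / 13.20 = 47.95
v = 47.95^(1/0.44) = 47.95^2.2727 = 6606 m/s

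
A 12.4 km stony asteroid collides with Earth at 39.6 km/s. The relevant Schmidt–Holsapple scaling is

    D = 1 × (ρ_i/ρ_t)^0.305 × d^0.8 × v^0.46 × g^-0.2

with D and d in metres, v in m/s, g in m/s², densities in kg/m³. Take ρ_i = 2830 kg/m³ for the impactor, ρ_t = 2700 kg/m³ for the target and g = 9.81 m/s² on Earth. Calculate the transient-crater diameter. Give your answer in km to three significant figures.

D ≈ 158 km

In SI units: d = 12400 m, v = 39600 m/s.
(ρ_i/ρ_t)^0.305 = (2830/2700)^0.305 = 1.014
d^0.8 = 12400^0.8 = 1883
v^0.46 = 39600^0.46 = 130.3
g^-0.2 = 9.81^-0.2 = 0.6334
D = 1 × 1.014 × 1883 × 130.3 × 0.6334 = 1.576 × 10^5 m
   = 157.6 km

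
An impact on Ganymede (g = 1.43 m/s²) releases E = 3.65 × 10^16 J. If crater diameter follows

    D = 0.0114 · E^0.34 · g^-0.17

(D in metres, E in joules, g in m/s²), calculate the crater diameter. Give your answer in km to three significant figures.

E^0.34 = (3.65 × 10^16)^0.34 = 4.277 × 10^5
g^-0.17 = 1.43^-0.17 = 0.9410
D = 0.0114 × 4.277 × 10^5 × 0.9410 = 4588 m
   = 4.588 km

D ≈ 4.59 km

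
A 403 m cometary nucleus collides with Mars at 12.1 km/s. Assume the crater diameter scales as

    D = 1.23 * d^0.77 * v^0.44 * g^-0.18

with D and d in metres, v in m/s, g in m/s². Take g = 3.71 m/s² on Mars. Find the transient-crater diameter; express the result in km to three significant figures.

D ≈ 6.16 km

In SI units: v = 12100 m/s.
d^0.77 = 403^0.77 = 101.4
v^0.44 = 12100^0.44 = 62.58
g^-0.18 = 3.71^-0.18 = 0.7898
D = 1.23 × 101.4 × 62.58 × 0.7898 = 6164 m
   = 6.164 km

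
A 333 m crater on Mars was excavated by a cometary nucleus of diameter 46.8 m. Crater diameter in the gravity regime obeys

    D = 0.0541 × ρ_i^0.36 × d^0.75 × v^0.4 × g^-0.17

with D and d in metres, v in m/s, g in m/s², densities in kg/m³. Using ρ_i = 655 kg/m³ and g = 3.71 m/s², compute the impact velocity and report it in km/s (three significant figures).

Rearranging for v: v = [D / (0.0541 · 655^0.36 · 46.8^0.75 · 3.71^-0.17)]^(1/0.4).
655^0.36 = 10.32
46.8^0.75 = 17.89
3.71^-0.17 = 0.8002
Denominator = 0.0541 × 10.32 × 17.89 × 0.8002 = 7.993
D / 7.993 = 333 / 7.993 = 41.66
v = 41.66^(1/0.4) = 41.66^2.5 = 11202 m/s

v ≈ 11.2 km/s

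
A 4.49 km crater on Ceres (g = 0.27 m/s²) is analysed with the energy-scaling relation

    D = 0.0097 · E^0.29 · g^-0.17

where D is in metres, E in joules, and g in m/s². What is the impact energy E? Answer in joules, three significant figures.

Rearranging: E = [D / (0.0097 · g^-0.17)]^(1/0.29).
D = 4490 m.
g^-0.17 = 0.27^-0.17 = 1.249
D / (0.0097 × 1.249) = 4490 / (0.01212) = 3.705 × 10^5
E = (3.705 × 10^5)^3.4483 = 1.595 × 10^19 J

E ≈ 1.60 × 10^19 J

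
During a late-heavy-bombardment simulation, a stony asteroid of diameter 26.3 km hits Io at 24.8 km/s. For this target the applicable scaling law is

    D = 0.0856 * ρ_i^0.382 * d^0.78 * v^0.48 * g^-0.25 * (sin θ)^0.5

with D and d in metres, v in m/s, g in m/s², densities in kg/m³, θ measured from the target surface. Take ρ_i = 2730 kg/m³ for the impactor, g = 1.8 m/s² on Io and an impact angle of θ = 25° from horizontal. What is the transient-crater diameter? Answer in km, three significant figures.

In SI units: d = 26300 m, v = 24800 m/s.
ρ_i^0.382 = 2730^0.382 = 20.54
d^0.78 = 26300^0.78 = 2803
v^0.48 = 24800^0.48 = 128.6
g^-0.25 = 1.8^-0.25 = 0.8633
(sin 25°)^0.5 = 0.4226^0.5 = 0.6501
D = 0.0856 × 20.54 × 2803 × 128.6 × 0.8633 × 0.6501 = 3.557 × 10^5 m
   = 355.7 km

D ≈ 356 km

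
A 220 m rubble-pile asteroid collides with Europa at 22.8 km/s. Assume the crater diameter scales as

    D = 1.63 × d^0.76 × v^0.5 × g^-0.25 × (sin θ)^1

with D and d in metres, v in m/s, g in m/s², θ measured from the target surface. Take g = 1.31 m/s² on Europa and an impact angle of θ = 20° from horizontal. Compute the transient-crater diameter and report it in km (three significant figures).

D ≈ 4.74 km

In SI units: v = 22800 m/s.
d^0.76 = 220^0.76 = 60.29
v^0.5 = 22800^0.5 = 151.0
g^-0.25 = 1.31^-0.25 = 0.9347
(sin 20°)^1 = 0.3420^1 = 0.3420
D = 1.63 × 60.29 × 151.0 × 0.9347 × 0.3420 = 4744 m
   = 4.744 km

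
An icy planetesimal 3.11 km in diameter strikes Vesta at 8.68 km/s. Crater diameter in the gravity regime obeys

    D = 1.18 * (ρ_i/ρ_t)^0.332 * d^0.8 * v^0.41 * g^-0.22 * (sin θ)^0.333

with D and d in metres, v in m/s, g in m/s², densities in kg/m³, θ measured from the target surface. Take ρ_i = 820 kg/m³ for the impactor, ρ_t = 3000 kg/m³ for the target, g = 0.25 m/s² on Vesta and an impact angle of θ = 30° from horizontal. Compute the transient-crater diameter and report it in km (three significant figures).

D ≈ 21.2 km

In SI units: d = 3110 m, v = 8680 m/s.
(ρ_i/ρ_t)^0.332 = (820/3000)^0.332 = 0.6501
d^0.8 = 3110^0.8 = 622.6
v^0.41 = 8680^0.41 = 41.19
g^-0.22 = 0.25^-0.22 = 1.357
(sin 30°)^0.333 = 0.5000^0.333 = 0.7939
D = 1.18 × 0.6501 × 622.6 × 41.19 × 1.357 × 0.7939 = 21194 m
   = 21.19 km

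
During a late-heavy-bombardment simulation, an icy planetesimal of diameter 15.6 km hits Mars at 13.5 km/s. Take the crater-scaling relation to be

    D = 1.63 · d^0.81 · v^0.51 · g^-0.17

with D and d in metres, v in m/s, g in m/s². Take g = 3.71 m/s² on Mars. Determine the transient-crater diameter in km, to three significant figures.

D ≈ 415 km

In SI units: d = 15600 m, v = 13500 m/s.
d^0.81 = 15600^0.81 = 2491
v^0.51 = 13500^0.51 = 127.8
g^-0.17 = 3.71^-0.17 = 0.8002
D = 1.63 × 2491 × 127.8 × 0.8002 = 4.152 × 10^5 m
   = 415.2 km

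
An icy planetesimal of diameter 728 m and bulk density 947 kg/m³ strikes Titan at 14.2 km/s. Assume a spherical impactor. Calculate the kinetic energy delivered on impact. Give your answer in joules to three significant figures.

E ≈ 1.93 × 10^19 J

v = 14200 m/s.
Mass m = (π/6) ρ d³ = (π/6) × 947 × (728)³ = 1.913 × 10^11 kg
E = ½ m v² = 0.5 × 1.913 × 10^11 × (14200)² = 1.929 × 10^19 J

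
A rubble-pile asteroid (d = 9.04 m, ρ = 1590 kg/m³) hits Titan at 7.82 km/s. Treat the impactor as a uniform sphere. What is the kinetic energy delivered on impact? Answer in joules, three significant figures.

v = 7820 m/s.
Mass m = (π/6) ρ d³ = (π/6) × 1590 × (9.04)³ = 6.150 × 10^5 kg
E = ½ m v² = 0.5 × 6.150 × 10^5 × (7820)² = 1.880 × 10^13 J

E ≈ 1.88 × 10^13 J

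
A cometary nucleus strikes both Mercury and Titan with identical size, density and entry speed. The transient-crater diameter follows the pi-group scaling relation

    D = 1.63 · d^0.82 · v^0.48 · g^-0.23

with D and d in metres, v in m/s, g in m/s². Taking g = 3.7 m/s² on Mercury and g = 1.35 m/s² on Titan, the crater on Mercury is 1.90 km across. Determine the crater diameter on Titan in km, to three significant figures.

D ≈ 2.40 km

All impactor-dependent factors cancel in the ratio, leaving D_Titan/D_Mercury = (g_Titan/g_Mercury)^-0.23.
(1.35/3.7)^-0.23 = 0.3649^-0.23 = 1.261
D_Titan = 1.261 × 1.90 km = 2.40 km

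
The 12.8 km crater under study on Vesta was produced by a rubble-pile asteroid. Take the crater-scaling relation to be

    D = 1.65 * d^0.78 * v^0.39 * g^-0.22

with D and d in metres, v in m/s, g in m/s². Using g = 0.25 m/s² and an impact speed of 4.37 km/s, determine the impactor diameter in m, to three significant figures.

d ≈ 993 m

Rearranging for d: d = [D / (1.65 · 4370^0.39 · 0.25^-0.22)]^(1/0.78).
D = 12800 m.
4370^0.39 = 26.29
0.25^-0.22 = 1.357
Denominator = 1.65 × 26.29 × 1.357 = 58.86
D / 58.86 = 12800 / 58.86 = 217.5
d = 217.5^(1/0.78) = 217.5^1.2821 = 992.8 m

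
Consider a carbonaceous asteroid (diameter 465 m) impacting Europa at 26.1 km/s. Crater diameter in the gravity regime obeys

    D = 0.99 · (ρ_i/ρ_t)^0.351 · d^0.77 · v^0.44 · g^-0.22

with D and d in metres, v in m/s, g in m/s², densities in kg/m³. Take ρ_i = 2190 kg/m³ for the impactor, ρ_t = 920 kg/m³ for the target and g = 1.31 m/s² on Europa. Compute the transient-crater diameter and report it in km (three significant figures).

In SI units: v = 26100 m/s.
(ρ_i/ρ_t)^0.351 = (2190/920)^0.351 = 1.356
d^0.77 = 465^0.77 = 113.2
v^0.44 = 26100^0.44 = 87.77
g^-0.22 = 1.31^-0.22 = 0.9423
D = 0.99 × 1.356 × 113.2 × 87.77 × 0.9423 = 12568 m
   = 12.57 km

D ≈ 12.6 km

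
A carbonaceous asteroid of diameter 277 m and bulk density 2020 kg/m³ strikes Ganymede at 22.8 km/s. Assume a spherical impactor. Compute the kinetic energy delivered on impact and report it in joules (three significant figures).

v = 22800 m/s.
Mass m = (π/6) ρ d³ = (π/6) × 2020 × (277)³ = 2.248 × 10^10 kg
E = ½ m v² = 0.5 × 2.248 × 10^10 × (22800)² = 5.843 × 10^18 J

E ≈ 5.84 × 10^18 J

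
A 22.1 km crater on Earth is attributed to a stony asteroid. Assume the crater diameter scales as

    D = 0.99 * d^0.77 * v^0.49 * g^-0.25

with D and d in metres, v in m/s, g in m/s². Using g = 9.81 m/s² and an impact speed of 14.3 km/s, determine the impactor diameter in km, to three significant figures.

Rearranging for d: d = [D / (0.99 · 14300^0.49 · 9.81^-0.25)]^(1/0.77).
D = 22100 m.
14300^0.49 = 108.7
9.81^-0.25 = 0.5650
Denominator = 0.99 × 108.7 × 0.5650 = 60.80
D / 60.80 = 22100 / 60.80 = 363.5
d = 363.5^(1/0.77) = 363.5^1.2987 = 2115 m

d ≈ 2.12 km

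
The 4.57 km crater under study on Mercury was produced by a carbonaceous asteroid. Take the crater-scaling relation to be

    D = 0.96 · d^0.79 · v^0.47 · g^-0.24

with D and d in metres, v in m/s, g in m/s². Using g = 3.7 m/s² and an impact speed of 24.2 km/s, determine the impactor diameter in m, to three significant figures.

d ≈ 166 m

Rearranging for d: d = [D / (0.96 · 24200^0.47 · 3.7^-0.24)]^(1/0.79).
D = 4570 m.
24200^0.47 = 114.9
3.7^-0.24 = 0.7305
Denominator = 0.96 × 114.9 × 0.7305 = 80.58
D / 80.58 = 4570 / 80.58 = 56.71
d = 56.71^(1/0.79) = 56.71^1.2658 = 165.9 m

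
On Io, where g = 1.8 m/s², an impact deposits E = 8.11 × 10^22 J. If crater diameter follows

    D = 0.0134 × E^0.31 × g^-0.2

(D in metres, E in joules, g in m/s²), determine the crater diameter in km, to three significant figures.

E^0.31 = (8.11 × 10^22)^0.31 = 1.264 × 10^7
g^-0.2 = 1.8^-0.2 = 0.8891
D = 0.0134 × 1.264 × 10^7 × 0.8891 = 1.506 × 10^5 m
   = 150.6 km

D ≈ 151 km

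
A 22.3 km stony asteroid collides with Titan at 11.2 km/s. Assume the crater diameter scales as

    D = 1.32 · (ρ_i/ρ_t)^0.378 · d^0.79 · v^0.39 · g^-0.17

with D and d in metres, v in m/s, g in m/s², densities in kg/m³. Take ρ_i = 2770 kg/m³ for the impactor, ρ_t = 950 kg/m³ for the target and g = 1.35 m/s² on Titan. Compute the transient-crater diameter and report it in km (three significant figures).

In SI units: d = 22300 m, v = 11200 m/s.
(ρ_i/ρ_t)^0.378 = (2770/950)^0.378 = 1.499
d^0.79 = 22300^0.79 = 2724
v^0.39 = 11200^0.39 = 37.95
g^-0.17 = 1.35^-0.17 = 0.9503
D = 1.32 × 1.499 × 2724 × 37.95 × 0.9503 = 1.944 × 10^5 m
   = 194.4 km

D ≈ 194 km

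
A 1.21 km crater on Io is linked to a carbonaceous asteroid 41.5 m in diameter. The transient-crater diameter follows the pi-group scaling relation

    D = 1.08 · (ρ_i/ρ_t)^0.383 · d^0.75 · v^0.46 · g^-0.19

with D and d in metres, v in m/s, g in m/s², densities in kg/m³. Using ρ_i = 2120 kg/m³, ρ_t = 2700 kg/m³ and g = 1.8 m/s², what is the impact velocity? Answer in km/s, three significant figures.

v ≈ 15.3 km/s

Rearranging for v: v = [D / (1.08 · (2120/2700)^0.383 · 41.5^0.75 · 1.8^-0.19)]^(1/0.46).
D = 1210 m.
(2120/2700)^0.383 = 0.9115
41.5^0.75 = 16.35
1.8^-0.19 = 0.8943
Denominator = 1.08 × 0.9115 × 16.35 × 0.8943 = 14.39
D / 14.39 = 1210 / 14.39 = 84.09
v = 84.09^(1/0.46) = 84.09^2.1739 = 15283 m/s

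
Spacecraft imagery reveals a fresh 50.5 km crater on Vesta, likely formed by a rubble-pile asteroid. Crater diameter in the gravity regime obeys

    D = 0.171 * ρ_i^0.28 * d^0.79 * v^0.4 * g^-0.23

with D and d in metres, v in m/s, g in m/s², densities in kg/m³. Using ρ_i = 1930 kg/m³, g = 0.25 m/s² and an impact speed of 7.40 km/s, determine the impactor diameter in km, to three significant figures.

Rearranging for d: d = [D / (0.171 · 1930^0.28 · 7400^0.4 · 0.25^-0.23)]^(1/0.79).
D = 50500 m.
1930^0.28 = 8.317
7400^0.4 = 35.29
0.25^-0.23 = 1.376
Denominator = 0.171 × 8.317 × 35.29 × 1.376 = 69.06
D / 69.06 = 50500 / 69.06 = 731.2
d = 731.2^(1/0.79) = 731.2^1.2658 = 4220 m

d ≈ 4.22 km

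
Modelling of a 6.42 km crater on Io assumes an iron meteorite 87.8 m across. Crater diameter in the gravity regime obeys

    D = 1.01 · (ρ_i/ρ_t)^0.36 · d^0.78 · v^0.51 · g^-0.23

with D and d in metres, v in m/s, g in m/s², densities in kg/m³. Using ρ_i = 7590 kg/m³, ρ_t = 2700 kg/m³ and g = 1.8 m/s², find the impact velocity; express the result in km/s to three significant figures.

Rearranging for v: v = [D / (1.01 · (7590/2700)^0.36 · 87.8^0.78 · 1.8^-0.23)]^(1/0.51).
D = 6420 m.
(7590/2700)^0.36 = 1.451
87.8^0.78 = 32.80
1.8^-0.23 = 0.8735
Denominator = 1.01 × 1.451 × 32.80 × 0.8735 = 41.99
D / 41.99 = 6420 / 41.99 = 152.9
v = 152.9^(1/0.51) = 152.9^1.9608 = 19195 m/s

v ≈ 19.2 km/s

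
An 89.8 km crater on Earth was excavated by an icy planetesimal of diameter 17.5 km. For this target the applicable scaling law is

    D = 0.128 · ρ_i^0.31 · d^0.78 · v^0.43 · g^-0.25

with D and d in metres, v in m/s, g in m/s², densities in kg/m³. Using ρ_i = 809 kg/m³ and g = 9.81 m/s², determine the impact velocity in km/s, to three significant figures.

Rearranging for v: v = [D / (0.128 · 809^0.31 · 17500^0.78 · 9.81^-0.25)]^(1/0.43).
D = 89800 m.
809^0.31 = 7.970
17500^0.78 = 2040
9.81^-0.25 = 0.5650
Denominator = 0.128 × 7.970 × 2040 × 0.5650 = 1176
D / 1176 = 89800 / 1176 = 76.36
v = 76.36^(1/0.43) = 76.36^2.3256 = 23922 m/s

v ≈ 23.9 km/s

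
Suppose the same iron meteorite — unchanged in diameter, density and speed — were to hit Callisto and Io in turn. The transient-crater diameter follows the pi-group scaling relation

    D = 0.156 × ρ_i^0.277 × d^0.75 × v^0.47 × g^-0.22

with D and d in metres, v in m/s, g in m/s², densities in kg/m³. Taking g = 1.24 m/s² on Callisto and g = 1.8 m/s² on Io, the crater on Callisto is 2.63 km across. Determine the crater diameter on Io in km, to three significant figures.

All impactor-dependent factors cancel in the ratio, leaving D_Io/D_Callisto = (g_Io/g_Callisto)^-0.22.
(1.8/1.24)^-0.22 = 1.452^-0.22 = 0.9212
D_Io = 0.9212 × 2.63 km = 2.42 km

D ≈ 2.42 km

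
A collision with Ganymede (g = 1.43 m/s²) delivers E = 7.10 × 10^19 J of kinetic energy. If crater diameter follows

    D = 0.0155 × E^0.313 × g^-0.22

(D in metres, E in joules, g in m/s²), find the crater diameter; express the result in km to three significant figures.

D ≈ 23.4 km

E^0.313 = (7.10 × 10^19)^0.313 = 1.635 × 10^6
g^-0.22 = 1.43^-0.22 = 0.9243
D = 0.0155 × 1.635 × 10^6 × 0.9243 = 23424 m
   = 23.42 km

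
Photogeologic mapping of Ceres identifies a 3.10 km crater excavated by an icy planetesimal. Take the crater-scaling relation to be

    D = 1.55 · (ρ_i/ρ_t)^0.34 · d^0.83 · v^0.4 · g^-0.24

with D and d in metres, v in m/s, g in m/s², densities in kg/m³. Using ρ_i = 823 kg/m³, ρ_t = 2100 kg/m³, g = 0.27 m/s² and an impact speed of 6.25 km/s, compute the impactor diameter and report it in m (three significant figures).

Rearranging for d: d = [D / (1.55 · (823/2100)^0.34 · 6250^0.4 · 0.27^-0.24)]^(1/0.83).
D = 3100 m.
(823/2100)^0.34 = 0.7272
6250^0.4 = 32.99
0.27^-0.24 = 1.369
Denominator = 1.55 × 0.7272 × 32.99 × 1.369 = 50.91
D / 50.91 = 3100 / 50.91 = 60.89
d = 60.89^(1/0.83) = 60.89^1.2048 = 141.3 m

d ≈ 141 m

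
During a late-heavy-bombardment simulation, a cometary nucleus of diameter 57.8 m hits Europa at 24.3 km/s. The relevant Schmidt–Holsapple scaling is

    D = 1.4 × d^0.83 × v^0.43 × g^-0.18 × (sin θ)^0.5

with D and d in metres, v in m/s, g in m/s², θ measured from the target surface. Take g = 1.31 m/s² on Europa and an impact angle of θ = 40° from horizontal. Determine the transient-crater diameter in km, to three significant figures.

In SI units: v = 24300 m/s.
d^0.83 = 57.8^0.83 = 29.00
v^0.43 = 24300^0.43 = 76.88
g^-0.18 = 1.31^-0.18 = 0.9526
(sin 40°)^0.5 = 0.6428^0.5 = 0.8017
D = 1.4 × 29.00 × 76.88 × 0.9526 × 0.8017 = 2384 m
   = 2.384 km

D ≈ 2.38 km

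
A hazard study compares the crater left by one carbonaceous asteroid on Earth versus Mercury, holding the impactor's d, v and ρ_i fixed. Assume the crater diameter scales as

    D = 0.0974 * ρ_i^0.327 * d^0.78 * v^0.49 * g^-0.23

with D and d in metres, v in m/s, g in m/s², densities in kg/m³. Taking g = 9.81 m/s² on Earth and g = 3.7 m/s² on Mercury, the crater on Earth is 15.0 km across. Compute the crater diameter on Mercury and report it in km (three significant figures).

All impactor-dependent factors cancel in the ratio, leaving D_Mercury/D_Earth = (g_Mercury/g_Earth)^-0.23.
(3.7/9.81)^-0.23 = 0.3772^-0.23 = 1.251
D_Mercury = 1.251 × 15.0 km = 18.8 km

D ≈ 18.8 km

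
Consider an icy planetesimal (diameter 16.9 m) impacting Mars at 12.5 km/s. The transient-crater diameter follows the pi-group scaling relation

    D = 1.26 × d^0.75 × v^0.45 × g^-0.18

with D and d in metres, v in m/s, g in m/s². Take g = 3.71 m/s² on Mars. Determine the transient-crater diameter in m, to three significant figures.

In SI units: v = 12500 m/s.
d^0.75 = 16.9^0.75 = 8.335
v^0.45 = 12500^0.45 = 69.76
g^-0.18 = 3.71^-0.18 = 0.7898
D = 1.26 × 8.335 × 69.76 × 0.7898 = 578.6 m

D ≈ 579 m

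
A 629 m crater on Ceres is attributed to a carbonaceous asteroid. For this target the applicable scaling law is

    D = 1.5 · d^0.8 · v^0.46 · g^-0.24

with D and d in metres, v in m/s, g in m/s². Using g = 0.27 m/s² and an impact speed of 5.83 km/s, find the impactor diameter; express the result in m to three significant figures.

Rearranging for d: d = [D / (1.5 · 5830^0.46 · 0.27^-0.24)]^(1/0.8).
5830^0.46 = 53.98
0.27^-0.24 = 1.369
Denominator = 1.5 × 53.98 × 1.369 = 110.8
D / 110.8 = 629 / 110.8 = 5.677
d = 5.677^(1/0.8) = 5.677^1.25 = 8.763 m

d ≈ 8.76 m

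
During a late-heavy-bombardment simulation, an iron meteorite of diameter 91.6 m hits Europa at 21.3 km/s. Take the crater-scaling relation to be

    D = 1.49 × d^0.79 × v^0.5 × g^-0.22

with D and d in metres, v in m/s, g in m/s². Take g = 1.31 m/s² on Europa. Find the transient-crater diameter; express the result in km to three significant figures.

D ≈ 7.27 km

In SI units: v = 21300 m/s.
d^0.79 = 91.6^0.79 = 35.47
v^0.5 = 21300^0.5 = 145.9
g^-0.22 = 1.31^-0.22 = 0.9423
D = 1.49 × 35.47 × 145.9 × 0.9423 = 7266 m
   = 7.266 km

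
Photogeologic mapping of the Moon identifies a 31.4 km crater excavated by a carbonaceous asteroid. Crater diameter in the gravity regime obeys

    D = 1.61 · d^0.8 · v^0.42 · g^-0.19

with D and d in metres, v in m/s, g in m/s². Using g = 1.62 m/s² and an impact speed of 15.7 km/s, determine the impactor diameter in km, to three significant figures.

d ≈ 1.62 km

Rearranging for d: d = [D / (1.61 · 15700^0.42 · 1.62^-0.19)]^(1/0.8).
D = 31400 m.
15700^0.42 = 57.85
1.62^-0.19 = 0.9124
Denominator = 1.61 × 57.85 × 0.9124 = 84.98
D / 84.98 = 31400 / 84.98 = 369.5
d = 369.5^(1/0.8) = 369.5^1.25 = 1620 m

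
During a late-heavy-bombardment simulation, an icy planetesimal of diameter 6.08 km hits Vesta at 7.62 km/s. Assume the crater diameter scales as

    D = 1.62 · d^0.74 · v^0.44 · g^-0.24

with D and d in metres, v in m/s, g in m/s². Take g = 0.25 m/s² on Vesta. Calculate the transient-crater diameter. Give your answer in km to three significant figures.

D ≈ 72.8 km

In SI units: d = 6080 m, v = 7620 m/s.
d^0.74 = 6080^0.74 = 631.1
v^0.44 = 7620^0.44 = 51.06
g^-0.24 = 0.25^-0.24 = 1.395
D = 1.62 × 631.1 × 51.06 × 1.395 = 72823 m
   = 72.82 km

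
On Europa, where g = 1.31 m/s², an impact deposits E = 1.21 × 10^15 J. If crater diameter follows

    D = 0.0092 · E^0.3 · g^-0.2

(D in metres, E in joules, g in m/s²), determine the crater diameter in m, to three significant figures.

D ≈ 292 m

E^0.3 = (1.21 × 10^15)^0.3 = 3.348 × 10^4
g^-0.2 = 1.31^-0.2 = 0.9474
D = 0.0092 × 3.348 × 10^4 × 0.9474 = 291.8 m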